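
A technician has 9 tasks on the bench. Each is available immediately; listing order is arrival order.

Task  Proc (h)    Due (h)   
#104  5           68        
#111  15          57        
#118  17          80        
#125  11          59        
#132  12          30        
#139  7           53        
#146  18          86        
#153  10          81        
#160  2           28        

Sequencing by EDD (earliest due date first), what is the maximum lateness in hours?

EDD (increasing due date): #160 #132 #139 #111 #125 #104 #118 #153 #146.
#160: 0→2, due 28, lateness -26
#132: 2→14, due 30, lateness -16
#139: 14→21, due 53, lateness -32
#111: 21→36, due 57, lateness -21
#125: 36→47, due 59, lateness -12
#104: 47→52, due 68, lateness -16
#118: 52→69, due 80, lateness -11
#153: 69→79, due 81, lateness -2
#146: 79→97, due 86, lateness 11
Maximum = 11.

11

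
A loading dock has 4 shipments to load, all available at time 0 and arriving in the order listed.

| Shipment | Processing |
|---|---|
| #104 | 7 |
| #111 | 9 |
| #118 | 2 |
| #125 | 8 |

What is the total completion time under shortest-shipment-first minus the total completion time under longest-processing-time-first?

-22

SPT (increasing processing time): #118 #104 #125 #111.
#118: 0→2
#104: 2→9
#125: 9→17
#111: 17→26
Sum = 2+9+17+26 = 54.
LPT (decreasing processing time): #111 #125 #104 #118.
#111: 0→9
#125: 9→17
#104: 17→24
#118: 24→26
Sum = 9+17+24+26 = 76.
Difference = 54 − 76 = -22.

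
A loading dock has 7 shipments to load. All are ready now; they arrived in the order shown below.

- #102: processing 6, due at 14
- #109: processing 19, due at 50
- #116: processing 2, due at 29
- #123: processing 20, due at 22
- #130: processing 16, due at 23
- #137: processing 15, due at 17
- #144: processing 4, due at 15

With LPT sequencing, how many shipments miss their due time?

LPT (decreasing processing time): #123 #109 #130 #137 #102 #144 #116.
#123: 0→20, due 22, tardiness 0
#109: 20→39, due 50, tardiness 0
#130: 39→55, due 23, tardiness 32
#137: 55→70, due 17, tardiness 53
#102: 70→76, due 14, tardiness 62
#144: 76→80, due 15, tardiness 65
#116: 80→82, due 29, tardiness 53
Late shipments: 5.

5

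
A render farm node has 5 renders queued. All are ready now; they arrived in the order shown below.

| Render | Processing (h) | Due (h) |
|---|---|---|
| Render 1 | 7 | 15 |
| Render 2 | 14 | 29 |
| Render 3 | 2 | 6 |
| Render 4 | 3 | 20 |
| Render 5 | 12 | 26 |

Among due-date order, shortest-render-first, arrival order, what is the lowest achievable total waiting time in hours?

43

EDD (increasing due date): Render 3 Render 1 Render 4 Render 5 Render 2.
Render 3: waits 0, runs 0→2
Render 1: waits 2, runs 2→9
Render 4: waits 9, runs 9→12
Render 5: waits 12, runs 12→24
Render 2: waits 24, runs 24→38
Sum = 0+2+9+12+24 = 47.
SPT (increasing processing time): Render 3 Render 4 Render 1 Render 5 Render 2.
Render 3: waits 0, runs 0→2
Render 4: waits 2, runs 2→5
Render 1: waits 5, runs 5→12
Render 5: waits 12, runs 12→24
Render 2: waits 24, runs 24→38
Sum = 0+2+5+12+24 = 43.
FIFO (arrival order): Render 1 Render 2 Render 3 Render 4 Render 5.
Render 1: waits 0, runs 0→7
Render 2: waits 7, runs 7→21
Render 3: waits 21, runs 21→23
Render 4: waits 23, runs 23→26
Render 5: waits 26, runs 26→38
Sum = 0+7+21+23+26 = 77.
EDD 47, SPT 43, FIFO 77 → minimum 43.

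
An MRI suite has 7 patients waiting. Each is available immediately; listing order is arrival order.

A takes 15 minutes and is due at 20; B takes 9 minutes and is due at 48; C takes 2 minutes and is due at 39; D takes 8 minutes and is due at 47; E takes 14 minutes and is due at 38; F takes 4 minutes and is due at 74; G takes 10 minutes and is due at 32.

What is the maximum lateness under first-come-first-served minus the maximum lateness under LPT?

FIFO (arrival order): A B C D E F G.
A: 0→15, due 20, lateness -5
B: 15→24, due 48, lateness -24
C: 24→26, due 39, lateness -13
D: 26→34, due 47, lateness -13
E: 34→48, due 38, lateness 10
F: 48→52, due 74, lateness -22
G: 52→62, due 32, lateness 30
Maximum = 30.
LPT (decreasing processing time): A E G B D F C.
A: 0→15, due 20, lateness -5
E: 15→29, due 38, lateness -9
G: 29→39, due 32, lateness 7
B: 39→48, due 48, lateness 0
D: 48→56, due 47, lateness 9
F: 56→60, due 74, lateness -14
C: 60→62, due 39, lateness 23
Maximum = 23.
Difference = 30 − 23 = 7.

7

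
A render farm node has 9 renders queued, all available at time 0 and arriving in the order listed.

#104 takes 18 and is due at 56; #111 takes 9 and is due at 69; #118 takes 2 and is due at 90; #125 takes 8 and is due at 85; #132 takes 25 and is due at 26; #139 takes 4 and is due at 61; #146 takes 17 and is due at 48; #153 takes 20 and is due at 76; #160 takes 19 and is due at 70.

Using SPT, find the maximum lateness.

96

SPT (increasing processing time): #118 #139 #125 #111 #146 #104 #160 #153 #132.
#118: 0→2, due 90, lateness -88
#139: 2→6, due 61, lateness -55
#125: 6→14, due 85, lateness -71
#111: 14→23, due 69, lateness -46
#146: 23→40, due 48, lateness -8
#104: 40→58, due 56, lateness 2
#160: 58→77, due 70, lateness 7
#153: 77→97, due 76, lateness 21
#132: 97→122, due 26, lateness 96
Maximum = 96.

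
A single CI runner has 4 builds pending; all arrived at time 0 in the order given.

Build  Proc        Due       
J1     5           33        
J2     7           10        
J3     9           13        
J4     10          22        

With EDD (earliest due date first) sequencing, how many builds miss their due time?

EDD (increasing due date): J2 J3 J4 J1.
J2: 0→7, due 10, tardiness 0
J3: 7→16, due 13, tardiness 3
J4: 16→26, due 22, tardiness 4
J1: 26→31, due 33, tardiness 0
Late builds: 2.

2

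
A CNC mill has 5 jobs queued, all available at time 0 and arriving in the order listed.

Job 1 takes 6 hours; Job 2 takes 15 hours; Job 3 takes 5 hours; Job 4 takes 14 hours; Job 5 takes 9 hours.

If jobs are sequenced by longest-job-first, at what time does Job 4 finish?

29

LPT (decreasing processing time): Job 2 Job 4 Job 5 Job 1 Job 3.
Job 2: 0→15
Job 4: 15→29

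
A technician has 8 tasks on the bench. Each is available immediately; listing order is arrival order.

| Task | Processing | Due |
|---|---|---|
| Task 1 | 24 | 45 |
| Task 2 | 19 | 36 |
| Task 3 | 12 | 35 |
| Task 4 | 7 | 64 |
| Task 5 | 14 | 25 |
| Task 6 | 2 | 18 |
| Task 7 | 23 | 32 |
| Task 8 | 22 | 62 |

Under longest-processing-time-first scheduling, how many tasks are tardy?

7

LPT (decreasing processing time): Task 1 Task 7 Task 8 Task 2 Task 5 Task 3 Task 4 Task 6.
Task 1: 0→24, due 45, tardiness 0
Task 7: 24→47, due 32, tardiness 15
Task 8: 47→69, due 62, tardiness 7
Task 2: 69→88, due 36, tardiness 52
Task 5: 88→102, due 25, tardiness 77
Task 3: 102→114, due 35, tardiness 79
Task 4: 114→121, due 64, tardiness 57
Task 6: 121→123, due 18, tardiness 105
Late tasks: 7.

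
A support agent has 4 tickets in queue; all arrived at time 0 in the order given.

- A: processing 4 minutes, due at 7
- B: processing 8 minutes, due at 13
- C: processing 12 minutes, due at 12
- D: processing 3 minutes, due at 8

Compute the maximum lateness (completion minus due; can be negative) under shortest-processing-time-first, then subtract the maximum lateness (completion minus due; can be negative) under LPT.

-4

SPT (increasing processing time): D A B C.
D: 0→3, due 8, lateness -5
A: 3→7, due 7, lateness 0
B: 7→15, due 13, lateness 2
C: 15→27, due 12, lateness 15
Maximum = 15.
LPT (decreasing processing time): C B A D.
C: 0→12, due 12, lateness 0
B: 12→20, due 13, lateness 7
A: 20→24, due 7, lateness 17
D: 24→27, due 8, lateness 19
Maximum = 19.
Difference = 15 − 19 = -4.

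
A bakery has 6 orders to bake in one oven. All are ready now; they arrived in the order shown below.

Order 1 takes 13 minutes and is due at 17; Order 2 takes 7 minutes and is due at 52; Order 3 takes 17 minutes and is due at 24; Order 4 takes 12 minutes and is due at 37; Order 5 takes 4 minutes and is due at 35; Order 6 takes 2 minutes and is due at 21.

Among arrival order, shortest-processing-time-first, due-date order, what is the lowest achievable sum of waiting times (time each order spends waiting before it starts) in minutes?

FIFO (arrival order): Order 1 Order 2 Order 3 Order 4 Order 5 Order 6.
Order 1: waits 0, runs 0→13
Order 2: waits 13, runs 13→20
Order 3: waits 20, runs 20→37
Order 4: waits 37, runs 37→49
Order 5: waits 49, runs 49→53
Order 6: waits 53, runs 53→55
Sum = 0+13+20+37+49+53 = 172.
SPT (increasing processing time): Order 6 Order 5 Order 2 Order 4 Order 1 Order 3.
Order 6: waits 0, runs 0→2
Order 5: waits 2, runs 2→6
Order 2: waits 6, runs 6→13
Order 4: waits 13, runs 13→25
Order 1: waits 25, runs 25→38
Order 3: waits 38, runs 38→55
Sum = 0+2+6+13+25+38 = 84.
EDD (increasing due date): Order 1 Order 6 Order 3 Order 5 Order 4 Order 2.
Order 1: waits 0, runs 0→13
Order 6: waits 13, runs 13→15
Order 3: waits 15, runs 15→32
Order 5: waits 32, runs 32→36
Order 4: waits 36, runs 36→48
Order 2: waits 48, runs 48→55
Sum = 0+13+15+32+36+48 = 144.
FIFO 172, SPT 84, EDD 144 → minimum 84.

84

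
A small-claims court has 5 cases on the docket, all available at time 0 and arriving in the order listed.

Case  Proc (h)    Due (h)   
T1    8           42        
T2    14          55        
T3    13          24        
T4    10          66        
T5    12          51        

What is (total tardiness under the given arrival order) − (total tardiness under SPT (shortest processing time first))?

-4

FIFO (arrival order): T1 T2 T3 T4 T5.
T1: 0→8, due 42, tardiness 0
T2: 8→22, due 55, tardiness 0
T3: 22→35, due 24, tardiness 11
T4: 35→45, due 66, tardiness 0
T5: 45→57, due 51, tardiness 6
Sum = 0+0+11+0+6 = 17.
SPT (increasing processing time): T1 T4 T5 T3 T2.
T1: 0→8, due 42, tardiness 0
T4: 8→18, due 66, tardiness 0
T5: 18→30, due 51, tardiness 0
T3: 30→43, due 24, tardiness 19
T2: 43→57, due 55, tardiness 2
Sum = 0+0+0+19+2 = 21.
Difference = 17 − 21 = -4.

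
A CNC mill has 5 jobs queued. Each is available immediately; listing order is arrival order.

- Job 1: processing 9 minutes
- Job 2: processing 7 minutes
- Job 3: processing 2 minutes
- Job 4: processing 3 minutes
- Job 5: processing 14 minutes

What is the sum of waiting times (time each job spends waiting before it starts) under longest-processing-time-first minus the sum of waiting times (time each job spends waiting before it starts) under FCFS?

LPT (decreasing processing time): Job 5 Job 1 Job 2 Job 4 Job 3.
Job 5: waits 0, runs 0→14
Job 1: waits 14, runs 14→23
Job 2: waits 23, runs 23→30
Job 4: waits 30, runs 30→33
Job 3: waits 33, runs 33→35
Sum = 0+14+23+30+33 = 100.
FIFO (arrival order): Job 1 Job 2 Job 3 Job 4 Job 5.
Job 1: waits 0, runs 0→9
Job 2: waits 9, runs 9→16
Job 3: waits 16, runs 16→18
Job 4: waits 18, runs 18→21
Job 5: waits 21, runs 21→35
Sum = 0+9+16+18+21 = 64.
Difference = 100 − 64 = 36.

36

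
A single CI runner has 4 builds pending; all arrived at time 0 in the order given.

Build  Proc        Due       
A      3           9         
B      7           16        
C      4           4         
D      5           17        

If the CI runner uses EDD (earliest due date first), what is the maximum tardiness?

2

EDD (increasing due date): C A B D.
C: 0→4, due 4, tardiness 0
A: 4→7, due 9, tardiness 0
B: 7→14, due 16, tardiness 0
D: 14→19, due 17, tardiness 2
Maximum = 2.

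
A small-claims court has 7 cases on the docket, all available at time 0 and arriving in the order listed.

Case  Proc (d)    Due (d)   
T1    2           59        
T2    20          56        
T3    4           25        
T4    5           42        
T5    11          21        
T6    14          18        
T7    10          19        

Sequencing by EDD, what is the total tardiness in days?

EDD (increasing due date): T6 T7 T5 T3 T4 T2 T1.
T6: 0→14, due 18, tardiness 0
T7: 14→24, due 19, tardiness 5
T5: 24→35, due 21, tardiness 14
T3: 35→39, due 25, tardiness 14
T4: 39→44, due 42, tardiness 2
T2: 44→64, due 56, tardiness 8
T1: 64→66, due 59, tardiness 7
Sum = 0+5+14+14+2+8+7 = 50.

50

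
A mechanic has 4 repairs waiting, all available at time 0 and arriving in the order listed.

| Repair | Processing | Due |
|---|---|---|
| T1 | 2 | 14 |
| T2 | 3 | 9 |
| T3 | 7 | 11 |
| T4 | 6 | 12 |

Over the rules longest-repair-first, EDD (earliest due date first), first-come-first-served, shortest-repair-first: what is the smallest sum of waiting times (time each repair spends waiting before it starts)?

LPT (decreasing processing time): T3 T4 T2 T1.
T3: waits 0, runs 0→7
T4: waits 7, runs 7→13
T2: waits 13, runs 13→16
T1: waits 16, runs 16→18
Sum = 0+7+13+16 = 36.
EDD (increasing due date): T2 T3 T4 T1.
T2: waits 0, runs 0→3
T3: waits 3, runs 3→10
T4: waits 10, runs 10→16
T1: waits 16, runs 16→18
Sum = 0+3+10+16 = 29.
FIFO (arrival order): T1 T2 T3 T4.
T1: waits 0, runs 0→2
T2: waits 2, runs 2→5
T3: waits 5, runs 5→12
T4: waits 12, runs 12→18
Sum = 0+2+5+12 = 19.
SPT (increasing processing time): T1 T2 T4 T3.
T1: waits 0, runs 0→2
T2: waits 2, runs 2→5
T4: waits 5, runs 5→11
T3: waits 11, runs 11→18
Sum = 0+2+5+11 = 18.
LPT 36, EDD 29, FIFO 19, SPT 18 → minimum 18.

18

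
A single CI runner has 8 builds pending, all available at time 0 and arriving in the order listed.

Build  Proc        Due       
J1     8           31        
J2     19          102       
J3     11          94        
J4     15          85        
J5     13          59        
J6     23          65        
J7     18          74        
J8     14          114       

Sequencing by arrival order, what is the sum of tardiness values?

71

FIFO (arrival order): J1 J2 J3 J4 J5 J6 J7 J8.
J1: 0→8, due 31, tardiness 0
J2: 8→27, due 102, tardiness 0
J3: 27→38, due 94, tardiness 0
J4: 38→53, due 85, tardiness 0
J5: 53→66, due 59, tardiness 7
J6: 66→89, due 65, tardiness 24
J7: 89→107, due 74, tardiness 33
J8: 107→121, due 114, tardiness 7
Sum = 0+0+0+0+7+24+33+7 = 71.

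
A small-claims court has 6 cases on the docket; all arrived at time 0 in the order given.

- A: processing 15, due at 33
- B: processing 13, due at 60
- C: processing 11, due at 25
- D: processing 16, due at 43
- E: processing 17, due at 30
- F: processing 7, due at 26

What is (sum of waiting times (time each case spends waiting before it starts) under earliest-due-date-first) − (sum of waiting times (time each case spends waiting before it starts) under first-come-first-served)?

EDD (increasing due date): C F E A D B.
C: waits 0, runs 0→11
F: waits 11, runs 11→18
E: waits 18, runs 18→35
A: waits 35, runs 35→50
D: waits 50, runs 50→66
B: waits 66, runs 66→79
Sum = 0+11+18+35+50+66 = 180.
FIFO (arrival order): A B C D E F.
A: waits 0, runs 0→15
B: waits 15, runs 15→28
C: waits 28, runs 28→39
D: waits 39, runs 39→55
E: waits 55, runs 55→72
F: waits 72, runs 72→79
Sum = 0+15+28+39+55+72 = 209.
Difference = 180 − 209 = -29.

-29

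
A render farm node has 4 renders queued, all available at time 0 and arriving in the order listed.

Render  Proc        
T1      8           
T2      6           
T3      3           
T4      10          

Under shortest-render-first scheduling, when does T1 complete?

17

SPT (increasing processing time): T3 T2 T1 T4.
T3: 0→3
T2: 3→9
T1: 9→17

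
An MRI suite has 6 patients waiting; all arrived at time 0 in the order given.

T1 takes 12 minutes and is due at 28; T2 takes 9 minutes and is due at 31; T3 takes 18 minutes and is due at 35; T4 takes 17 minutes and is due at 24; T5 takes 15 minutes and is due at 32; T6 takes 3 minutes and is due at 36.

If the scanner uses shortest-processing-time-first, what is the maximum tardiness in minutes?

SPT (increasing processing time): T6 T2 T1 T5 T4 T3.
T6: 0→3, due 36, tardiness 0
T2: 3→12, due 31, tardiness 0
T1: 12→24, due 28, tardiness 0
T5: 24→39, due 32, tardiness 7
T4: 39→56, due 24, tardiness 32
T3: 56→74, due 35, tardiness 39
Maximum = 39.

39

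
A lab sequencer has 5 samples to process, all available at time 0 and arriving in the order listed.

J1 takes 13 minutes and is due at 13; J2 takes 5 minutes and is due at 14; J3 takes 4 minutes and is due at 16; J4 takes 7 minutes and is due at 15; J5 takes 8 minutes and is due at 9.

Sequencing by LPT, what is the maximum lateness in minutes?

21

LPT (decreasing processing time): J1 J5 J4 J2 J3.
J1: 0→13, due 13, lateness 0
J5: 13→21, due 9, lateness 12
J4: 21→28, due 15, lateness 13
J2: 28→33, due 14, lateness 19
J3: 33→37, due 16, lateness 21
Maximum = 21.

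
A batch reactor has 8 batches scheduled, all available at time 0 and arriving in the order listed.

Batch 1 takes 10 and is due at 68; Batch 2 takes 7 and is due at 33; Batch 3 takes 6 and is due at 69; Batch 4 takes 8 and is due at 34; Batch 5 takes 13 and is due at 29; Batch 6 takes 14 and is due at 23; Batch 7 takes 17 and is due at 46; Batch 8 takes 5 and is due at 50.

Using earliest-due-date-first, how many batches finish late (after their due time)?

6

EDD (increasing due date): Batch 6 Batch 5 Batch 2 Batch 4 Batch 7 Batch 8 Batch 1 Batch 3.
Batch 6: 0→14, due 23, tardiness 0
Batch 5: 14→27, due 29, tardiness 0
Batch 2: 27→34, due 33, tardiness 1
Batch 4: 34→42, due 34, tardiness 8
Batch 7: 42→59, due 46, tardiness 13
Batch 8: 59→64, due 50, tardiness 14
Batch 1: 64→74, due 68, tardiness 6
Batch 3: 74→80, due 69, tardiness 11
Late batches: 6.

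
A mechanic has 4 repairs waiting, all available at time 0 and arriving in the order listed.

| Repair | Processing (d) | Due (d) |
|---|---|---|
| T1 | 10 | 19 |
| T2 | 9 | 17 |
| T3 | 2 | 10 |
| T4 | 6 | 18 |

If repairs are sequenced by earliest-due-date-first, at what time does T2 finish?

EDD (increasing due date): T3 T2 T4 T1.
T3: 0→2
T2: 2→11

11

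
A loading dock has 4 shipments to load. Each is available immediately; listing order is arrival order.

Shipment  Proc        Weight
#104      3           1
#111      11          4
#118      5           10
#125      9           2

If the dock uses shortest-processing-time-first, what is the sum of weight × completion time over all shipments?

SPT (increasing processing time): #104 #118 #125 #111.
#104: finishes 3, weight 1, w·C = 3
#118: finishes 8, weight 10, w·C = 80
#125: finishes 17, weight 2, w·C = 34
#111: finishes 28, weight 4, w·C = 112
Sum = 3+80+34+112 = 229.

229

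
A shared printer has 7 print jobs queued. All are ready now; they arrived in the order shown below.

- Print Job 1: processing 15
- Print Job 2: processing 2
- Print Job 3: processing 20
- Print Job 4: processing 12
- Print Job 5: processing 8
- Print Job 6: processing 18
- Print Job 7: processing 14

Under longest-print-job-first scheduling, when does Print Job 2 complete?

LPT (decreasing processing time): Print Job 3 Print Job 6 Print Job 1 Print Job 7 Print Job 4 Print Job 5 Print Job 2.
Print Job 3: 0→20
Print Job 6: 20→38
Print Job 1: 38→53
Print Job 7: 53→67
Print Job 4: 67→79
Print Job 5: 79→87
Print Job 2: 87→89

89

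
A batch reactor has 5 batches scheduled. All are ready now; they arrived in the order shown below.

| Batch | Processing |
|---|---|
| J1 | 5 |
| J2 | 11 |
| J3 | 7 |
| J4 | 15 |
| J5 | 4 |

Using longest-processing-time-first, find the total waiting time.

112

LPT (decreasing processing time): J4 J2 J3 J1 J5.
J4: waits 0, runs 0→15
J2: waits 15, runs 15→26
J3: waits 26, runs 26→33
J1: waits 33, runs 33→38
J5: waits 38, runs 38→42
Sum = 0+15+26+33+38 = 112.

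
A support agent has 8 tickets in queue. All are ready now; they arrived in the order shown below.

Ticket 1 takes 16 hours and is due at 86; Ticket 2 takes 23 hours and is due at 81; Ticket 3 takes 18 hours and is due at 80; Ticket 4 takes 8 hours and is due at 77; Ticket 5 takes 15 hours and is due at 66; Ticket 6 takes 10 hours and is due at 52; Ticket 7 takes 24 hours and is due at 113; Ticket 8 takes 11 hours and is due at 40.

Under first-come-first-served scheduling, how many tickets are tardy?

4

FIFO (arrival order): Ticket 1 Ticket 2 Ticket 3 Ticket 4 Ticket 5 Ticket 6 Ticket 7 Ticket 8.
Ticket 1: 0→16, due 86, tardiness 0
Ticket 2: 16→39, due 81, tardiness 0
Ticket 3: 39→57, due 80, tardiness 0
Ticket 4: 57→65, due 77, tardiness 0
Ticket 5: 65→80, due 66, tardiness 14
Ticket 6: 80→90, due 52, tardiness 38
Ticket 7: 90→114, due 113, tardiness 1
Ticket 8: 114→125, due 40, tardiness 85
Late tickets: 4.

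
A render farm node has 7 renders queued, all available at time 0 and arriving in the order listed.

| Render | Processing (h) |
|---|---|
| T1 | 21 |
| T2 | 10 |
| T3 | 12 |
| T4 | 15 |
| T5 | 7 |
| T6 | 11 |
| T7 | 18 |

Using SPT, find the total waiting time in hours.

SPT (increasing processing time): T5 T2 T6 T3 T4 T7 T1.
T5: waits 0, runs 0→7
T2: waits 7, runs 7→17
T6: waits 17, runs 17→28
T3: waits 28, runs 28→40
T4: waits 40, runs 40→55
T7: waits 55, runs 55→73
T1: waits 73, runs 73→94
Sum = 0+7+17+28+40+55+73 = 220.

220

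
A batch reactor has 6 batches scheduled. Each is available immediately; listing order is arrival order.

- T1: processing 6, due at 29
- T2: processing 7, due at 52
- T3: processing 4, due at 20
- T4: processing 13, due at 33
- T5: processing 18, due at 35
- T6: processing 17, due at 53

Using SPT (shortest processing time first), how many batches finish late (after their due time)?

SPT (increasing processing time): T3 T1 T2 T4 T6 T5.
T3: 0→4, due 20, tardiness 0
T1: 4→10, due 29, tardiness 0
T2: 10→17, due 52, tardiness 0
T4: 17→30, due 33, tardiness 0
T6: 30→47, due 53, tardiness 0
T5: 47→65, due 35, tardiness 30
Late batches: 1.

1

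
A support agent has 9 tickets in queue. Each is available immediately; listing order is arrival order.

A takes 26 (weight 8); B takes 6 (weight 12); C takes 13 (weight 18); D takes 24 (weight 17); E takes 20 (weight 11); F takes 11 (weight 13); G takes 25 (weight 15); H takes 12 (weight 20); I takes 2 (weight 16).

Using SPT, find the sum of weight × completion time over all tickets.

SPT (increasing processing time): I B F H C E D G A.
I: finishes 2, weight 16, w·C = 32
B: finishes 8, weight 12, w·C = 96
F: finishes 19, weight 13, w·C = 247
H: finishes 31, weight 20, w·C = 620
C: finishes 44, weight 18, w·C = 792
E: finishes 64, weight 11, w·C = 704
D: finishes 88, weight 17, w·C = 1496
G: finishes 113, weight 15, w·C = 1695
A: finishes 139, weight 8, w·C = 1112
Sum = 32+96+247+620+792+704+1496+1695+1112 = 6794.

6794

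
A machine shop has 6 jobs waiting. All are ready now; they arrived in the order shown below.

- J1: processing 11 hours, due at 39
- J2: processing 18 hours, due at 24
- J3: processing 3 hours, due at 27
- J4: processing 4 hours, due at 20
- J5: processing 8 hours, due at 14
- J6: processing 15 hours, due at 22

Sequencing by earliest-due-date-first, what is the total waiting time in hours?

EDD (increasing due date): J5 J4 J6 J2 J3 J1.
J5: waits 0, runs 0→8
J4: waits 8, runs 8→12
J6: waits 12, runs 12→27
J2: waits 27, runs 27→45
J3: waits 45, runs 45→48
J1: waits 48, runs 48→59
Sum = 0+8+12+27+45+48 = 140.

140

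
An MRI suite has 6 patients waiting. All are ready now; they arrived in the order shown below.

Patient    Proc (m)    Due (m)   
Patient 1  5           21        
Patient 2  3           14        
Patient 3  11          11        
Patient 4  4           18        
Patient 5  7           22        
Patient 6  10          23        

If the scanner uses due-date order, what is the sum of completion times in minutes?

136

EDD (increasing due date): Patient 3 Patient 2 Patient 4 Patient 1 Patient 5 Patient 6.
Patient 3: 0→11
Patient 2: 11→14
Patient 4: 14→18
Patient 1: 18→23
Patient 5: 23→30
Patient 6: 30→40
Sum = 11+14+18+23+30+40 = 136.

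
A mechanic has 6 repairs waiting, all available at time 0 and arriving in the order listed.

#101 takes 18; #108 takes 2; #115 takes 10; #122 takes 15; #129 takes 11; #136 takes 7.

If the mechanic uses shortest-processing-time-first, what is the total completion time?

168

SPT (increasing processing time): #108 #136 #115 #129 #122 #101.
#108: 0→2
#136: 2→9
#115: 9→19
#129: 19→30
#122: 30→45
#101: 45→63
Sum = 2+9+19+30+45+63 = 168.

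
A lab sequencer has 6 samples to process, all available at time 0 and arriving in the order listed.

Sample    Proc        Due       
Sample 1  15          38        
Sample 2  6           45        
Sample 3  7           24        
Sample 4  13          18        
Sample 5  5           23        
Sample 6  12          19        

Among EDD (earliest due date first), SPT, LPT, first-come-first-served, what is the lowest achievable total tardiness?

53

EDD (increasing due date): Sample 4 Sample 6 Sample 5 Sample 3 Sample 1 Sample 2.
Sample 4: 0→13, due 18, tardiness 0
Sample 6: 13→25, due 19, tardiness 6
Sample 5: 25→30, due 23, tardiness 7
Sample 3: 30→37, due 24, tardiness 13
Sample 1: 37→52, due 38, tardiness 14
Sample 2: 52→58, due 45, tardiness 13
Sum = 0+6+7+13+14+13 = 53.
SPT (increasing processing time): Sample 5 Sample 2 Sample 3 Sample 6 Sample 4 Sample 1.
Sample 5: 0→5, due 23, tardiness 0
Sample 2: 5→11, due 45, tardiness 0
Sample 3: 11→18, due 24, tardiness 0
Sample 6: 18→30, due 19, tardiness 11
Sample 4: 30→43, due 18, tardiness 25
Sample 1: 43→58, due 38, tardiness 20
Sum = 0+0+0+11+25+20 = 56.
LPT (decreasing processing time): Sample 1 Sample 4 Sample 6 Sample 3 Sample 2 Sample 5.
Sample 1: 0→15, due 38, tardiness 0
Sample 4: 15→28, due 18, tardiness 10
Sample 6: 28→40, due 19, tardiness 21
Sample 3: 40→47, due 24, tardiness 23
Sample 2: 47→53, due 45, tardiness 8
Sample 5: 53→58, due 23, tardiness 35
Sum = 0+10+21+23+8+35 = 97.
FIFO (arrival order): Sample 1 Sample 2 Sample 3 Sample 4 Sample 5 Sample 6.
Sample 1: 0→15, due 38, tardiness 0
Sample 2: 15→21, due 45, tardiness 0
Sample 3: 21→28, due 24, tardiness 4
Sample 4: 28→41, due 18, tardiness 23
Sample 5: 41→46, due 23, tardiness 23
Sample 6: 46→58, due 19, tardiness 39
Sum = 0+0+4+23+23+39 = 89.
EDD 53, SPT 56, LPT 97, FIFO 89 → minimum 53.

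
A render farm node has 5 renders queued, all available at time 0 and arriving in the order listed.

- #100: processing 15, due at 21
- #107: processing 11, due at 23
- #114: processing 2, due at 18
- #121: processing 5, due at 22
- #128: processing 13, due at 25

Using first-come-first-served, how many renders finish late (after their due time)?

FIFO (arrival order): #100 #107 #114 #121 #128.
#100: 0→15, due 21, tardiness 0
#107: 15→26, due 23, tardiness 3
#114: 26→28, due 18, tardiness 10
#121: 28→33, due 22, tardiness 11
#128: 33→46, due 25, tardiness 21
Late renders: 4.

4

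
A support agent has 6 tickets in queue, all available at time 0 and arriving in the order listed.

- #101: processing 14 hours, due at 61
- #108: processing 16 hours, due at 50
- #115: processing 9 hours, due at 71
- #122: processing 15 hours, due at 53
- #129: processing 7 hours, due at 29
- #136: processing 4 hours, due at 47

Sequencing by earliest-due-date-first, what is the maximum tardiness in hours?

EDD (increasing due date): #129 #136 #108 #122 #101 #115.
#129: 0→7, due 29, tardiness 0
#136: 7→11, due 47, tardiness 0
#108: 11→27, due 50, tardiness 0
#122: 27→42, due 53, tardiness 0
#101: 42→56, due 61, tardiness 0
#115: 56→65, due 71, tardiness 0
Maximum = 0.

0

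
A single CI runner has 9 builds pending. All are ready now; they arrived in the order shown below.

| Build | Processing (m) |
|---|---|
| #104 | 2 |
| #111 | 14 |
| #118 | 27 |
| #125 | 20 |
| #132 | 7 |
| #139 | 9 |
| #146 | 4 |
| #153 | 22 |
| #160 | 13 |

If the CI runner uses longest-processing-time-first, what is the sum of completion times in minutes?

775

LPT (decreasing processing time): #118 #153 #125 #111 #160 #139 #132 #146 #104.
#118: 0→27
#153: 27→49
#125: 49→69
#111: 69→83
#160: 83→96
#139: 96→105
#132: 105→112
#146: 112→116
#104: 116→118
Sum = 27+49+69+83+96+105+112+116+118 = 775.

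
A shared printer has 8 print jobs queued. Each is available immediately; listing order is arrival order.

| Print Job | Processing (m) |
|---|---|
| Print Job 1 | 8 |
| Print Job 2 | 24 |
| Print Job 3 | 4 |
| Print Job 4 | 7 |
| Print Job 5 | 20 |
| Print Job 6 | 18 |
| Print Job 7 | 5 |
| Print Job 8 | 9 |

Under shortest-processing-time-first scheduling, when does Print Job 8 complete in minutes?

33

SPT (increasing processing time): Print Job 3 Print Job 7 Print Job 4 Print Job 1 Print Job 8 Print Job 6 Print Job 5 Print Job 2.
Print Job 3: 0→4
Print Job 7: 4→9
Print Job 4: 9→16
Print Job 1: 16→24
Print Job 8: 24→33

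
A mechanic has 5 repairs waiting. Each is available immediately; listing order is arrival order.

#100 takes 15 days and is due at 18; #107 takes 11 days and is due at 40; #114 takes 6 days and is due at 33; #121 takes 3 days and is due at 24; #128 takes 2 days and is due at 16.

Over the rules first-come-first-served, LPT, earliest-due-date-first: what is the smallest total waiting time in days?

FIFO (arrival order): #100 #107 #114 #121 #128.
#100: waits 0, runs 0→15
#107: waits 15, runs 15→26
#114: waits 26, runs 26→32
#121: waits 32, runs 32→35
#128: waits 35, runs 35→37
Sum = 0+15+26+32+35 = 108.
LPT (decreasing processing time): #100 #107 #114 #121 #128.
#100: waits 0, runs 0→15
#107: waits 15, runs 15→26
#114: waits 26, runs 26→32
#121: waits 32, runs 32→35
#128: waits 35, runs 35→37
Sum = 0+15+26+32+35 = 108.
EDD (increasing due date): #128 #100 #121 #114 #107.
#128: waits 0, runs 0→2
#100: waits 2, runs 2→17
#121: waits 17, runs 17→20
#114: waits 20, runs 20→26
#107: waits 26, runs 26→37
Sum = 0+2+17+20+26 = 65.
FIFO 108, LPT 108, EDD 65 → minimum 65.

65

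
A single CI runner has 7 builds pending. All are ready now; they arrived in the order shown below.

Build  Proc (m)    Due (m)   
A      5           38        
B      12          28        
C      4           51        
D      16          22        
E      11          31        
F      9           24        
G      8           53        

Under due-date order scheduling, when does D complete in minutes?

16

EDD (increasing due date): D F B E A C G.
D: 0→16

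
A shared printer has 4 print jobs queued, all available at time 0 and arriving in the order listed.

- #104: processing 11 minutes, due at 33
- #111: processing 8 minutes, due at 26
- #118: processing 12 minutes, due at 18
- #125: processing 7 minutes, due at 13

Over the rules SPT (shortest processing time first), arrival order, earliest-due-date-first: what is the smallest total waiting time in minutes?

SPT (increasing processing time): #125 #111 #104 #118.
#125: waits 0, runs 0→7
#111: waits 7, runs 7→15
#104: waits 15, runs 15→26
#118: waits 26, runs 26→38
Sum = 0+7+15+26 = 48.
FIFO (arrival order): #104 #111 #118 #125.
#104: waits 0, runs 0→11
#111: waits 11, runs 11→19
#118: waits 19, runs 19→31
#125: waits 31, runs 31→38
Sum = 0+11+19+31 = 61.
EDD (increasing due date): #125 #118 #111 #104.
#125: waits 0, runs 0→7
#118: waits 7, runs 7→19
#111: waits 19, runs 19→27
#104: waits 27, runs 27→38
Sum = 0+7+19+27 = 53.
SPT 48, FIFO 61, EDD 53 → minimum 48.

48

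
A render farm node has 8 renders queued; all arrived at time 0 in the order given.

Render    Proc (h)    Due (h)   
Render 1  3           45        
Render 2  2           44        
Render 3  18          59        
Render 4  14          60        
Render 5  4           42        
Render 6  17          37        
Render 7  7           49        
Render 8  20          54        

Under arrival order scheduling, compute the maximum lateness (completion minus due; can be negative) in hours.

31

FIFO (arrival order): Render 1 Render 2 Render 3 Render 4 Render 5 Render 6 Render 7 Render 8.
Render 1: 0→3, due 45, lateness -42
Render 2: 3→5, due 44, lateness -39
Render 3: 5→23, due 59, lateness -36
Render 4: 23→37, due 60, lateness -23
Render 5: 37→41, due 42, lateness -1
Render 6: 41→58, due 37, lateness 21
Render 7: 58→65, due 49, lateness 16
Render 8: 65→85, due 54, lateness 31
Maximum = 31.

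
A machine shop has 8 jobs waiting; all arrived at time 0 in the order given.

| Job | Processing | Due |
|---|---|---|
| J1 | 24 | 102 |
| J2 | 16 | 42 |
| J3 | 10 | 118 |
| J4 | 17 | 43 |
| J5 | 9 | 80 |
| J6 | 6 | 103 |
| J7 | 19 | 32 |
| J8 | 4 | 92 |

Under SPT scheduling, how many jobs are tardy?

4

SPT (increasing processing time): J8 J6 J5 J3 J2 J4 J7 J1.
J8: 0→4, due 92, tardiness 0
J6: 4→10, due 103, tardiness 0
J5: 10→19, due 80, tardiness 0
J3: 19→29, due 118, tardiness 0
J2: 29→45, due 42, tardiness 3
J4: 45→62, due 43, tardiness 19
J7: 62→81, due 32, tardiness 49
J1: 81→105, due 102, tardiness 3
Late jobs: 4.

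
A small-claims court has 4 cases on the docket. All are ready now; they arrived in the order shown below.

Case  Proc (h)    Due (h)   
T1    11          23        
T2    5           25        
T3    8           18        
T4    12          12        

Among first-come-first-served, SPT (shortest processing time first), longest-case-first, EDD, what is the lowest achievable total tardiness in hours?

FIFO (arrival order): T1 T2 T3 T4.
T1: 0→11, due 23, tardiness 0
T2: 11→16, due 25, tardiness 0
T3: 16→24, due 18, tardiness 6
T4: 24→36, due 12, tardiness 24
Sum = 0+0+6+24 = 30.
SPT (increasing processing time): T2 T3 T1 T4.
T2: 0→5, due 25, tardiness 0
T3: 5→13, due 18, tardiness 0
T1: 13→24, due 23, tardiness 1
T4: 24→36, due 12, tardiness 24
Sum = 0+0+1+24 = 25.
LPT (decreasing processing time): T4 T1 T3 T2.
T4: 0→12, due 12, tardiness 0
T1: 12→23, due 23, tardiness 0
T3: 23→31, due 18, tardiness 13
T2: 31→36, due 25, tardiness 11
Sum = 0+0+13+11 = 24.
EDD (increasing due date): T4 T3 T1 T2.
T4: 0→12, due 12, tardiness 0
T3: 12→20, due 18, tardiness 2
T1: 20→31, due 23, tardiness 8
T2: 31→36, due 25, tardiness 11
Sum = 0+2+8+11 = 21.
FIFO 30, SPT 25, LPT 24, EDD 21 → minimum 21.

21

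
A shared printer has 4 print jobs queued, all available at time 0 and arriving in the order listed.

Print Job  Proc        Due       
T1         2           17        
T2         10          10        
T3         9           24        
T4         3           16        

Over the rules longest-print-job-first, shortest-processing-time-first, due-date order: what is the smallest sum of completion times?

45

LPT (decreasing processing time): T2 T3 T4 T1.
T2: 0→10
T3: 10→19
T4: 19→22
T1: 22→24
Sum = 10+19+22+24 = 75.
SPT (increasing processing time): T1 T4 T3 T2.
T1: 0→2
T4: 2→5
T3: 5→14
T2: 14→24
Sum = 2+5+14+24 = 45.
EDD (increasing due date): T2 T4 T1 T3.
T2: 0→10
T4: 10→13
T1: 13→15
T3: 15→24
Sum = 10+13+15+24 = 62.
LPT 75, SPT 45, EDD 62 → minimum 45.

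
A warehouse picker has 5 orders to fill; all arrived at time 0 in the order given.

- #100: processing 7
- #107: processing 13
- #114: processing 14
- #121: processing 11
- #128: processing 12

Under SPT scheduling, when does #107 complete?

43

SPT (increasing processing time): #100 #121 #128 #107 #114.
#100: 0→7
#121: 7→18
#128: 18→30
#107: 30→43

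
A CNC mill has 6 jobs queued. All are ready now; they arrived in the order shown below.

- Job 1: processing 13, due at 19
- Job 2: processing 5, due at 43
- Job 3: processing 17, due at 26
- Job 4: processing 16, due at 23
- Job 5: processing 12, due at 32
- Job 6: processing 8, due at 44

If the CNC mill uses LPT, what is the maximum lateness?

28

LPT (decreasing processing time): Job 3 Job 4 Job 1 Job 5 Job 6 Job 2.
Job 3: 0→17, due 26, lateness -9
Job 4: 17→33, due 23, lateness 10
Job 1: 33→46, due 19, lateness 27
Job 5: 46→58, due 32, lateness 26
Job 6: 58→66, due 44, lateness 22
Job 2: 66→71, due 43, lateness 28
Maximum = 28.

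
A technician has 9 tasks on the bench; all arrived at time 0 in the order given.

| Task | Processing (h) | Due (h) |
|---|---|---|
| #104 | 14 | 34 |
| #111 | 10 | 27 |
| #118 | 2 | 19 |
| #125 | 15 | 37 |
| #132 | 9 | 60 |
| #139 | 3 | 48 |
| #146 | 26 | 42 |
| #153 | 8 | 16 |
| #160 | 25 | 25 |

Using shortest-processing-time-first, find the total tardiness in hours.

SPT (increasing processing time): #118 #139 #153 #132 #111 #104 #125 #160 #146.
#118: 0→2, due 19, tardiness 0
#139: 2→5, due 48, tardiness 0
#153: 5→13, due 16, tardiness 0
#132: 13→22, due 60, tardiness 0
#111: 22→32, due 27, tardiness 5
#104: 32→46, due 34, tardiness 12
#125: 46→61, due 37, tardiness 24
#160: 61→86, due 25, tardiness 61
#146: 86→112, due 42, tardiness 70
Sum = 0+0+0+0+5+12+24+61+70 = 172.

172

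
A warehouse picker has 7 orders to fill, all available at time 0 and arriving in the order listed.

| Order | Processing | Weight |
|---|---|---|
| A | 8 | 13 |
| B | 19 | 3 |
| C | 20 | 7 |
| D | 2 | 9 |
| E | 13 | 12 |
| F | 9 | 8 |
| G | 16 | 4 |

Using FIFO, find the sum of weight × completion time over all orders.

FIFO (arrival order): A B C D E F G.
A: finishes 8, weight 13, w·C = 104
B: finishes 27, weight 3, w·C = 81
C: finishes 47, weight 7, w·C = 329
D: finishes 49, weight 9, w·C = 441
E: finishes 62, weight 12, w·C = 744
F: finishes 71, weight 8, w·C = 568
G: finishes 87, weight 4, w·C = 348
Sum = 104+81+329+441+744+568+348 = 2615.

2615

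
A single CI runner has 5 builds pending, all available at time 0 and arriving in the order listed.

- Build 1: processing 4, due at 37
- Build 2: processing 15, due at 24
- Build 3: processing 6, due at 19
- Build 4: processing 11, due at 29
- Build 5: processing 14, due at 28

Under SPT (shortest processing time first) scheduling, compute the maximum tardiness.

SPT (increasing processing time): Build 1 Build 3 Build 4 Build 5 Build 2.
Build 1: 0→4, due 37, tardiness 0
Build 3: 4→10, due 19, tardiness 0
Build 4: 10→21, due 29, tardiness 0
Build 5: 21→35, due 28, tardiness 7
Build 2: 35→50, due 24, tardiness 26
Maximum = 26.

26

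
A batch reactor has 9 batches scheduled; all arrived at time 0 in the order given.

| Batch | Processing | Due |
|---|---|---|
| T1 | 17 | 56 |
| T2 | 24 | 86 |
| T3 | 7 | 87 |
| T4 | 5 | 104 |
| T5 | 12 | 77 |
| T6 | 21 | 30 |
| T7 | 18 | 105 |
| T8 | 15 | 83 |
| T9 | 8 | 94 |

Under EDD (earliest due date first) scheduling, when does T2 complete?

89

EDD (increasing due date): T6 T1 T5 T8 T2 T3 T9 T4 T7.
T6: 0→21
T1: 21→38
T5: 38→50
T8: 50→65
T2: 65→89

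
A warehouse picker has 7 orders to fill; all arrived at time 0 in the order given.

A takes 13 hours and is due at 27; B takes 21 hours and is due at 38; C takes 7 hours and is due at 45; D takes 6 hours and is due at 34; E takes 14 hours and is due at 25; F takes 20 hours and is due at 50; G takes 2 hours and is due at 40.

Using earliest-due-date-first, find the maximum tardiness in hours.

EDD (increasing due date): E A D B G C F.
E: 0→14, due 25, tardiness 0
A: 14→27, due 27, tardiness 0
D: 27→33, due 34, tardiness 0
B: 33→54, due 38, tardiness 16
G: 54→56, due 40, tardiness 16
C: 56→63, due 45, tardiness 18
F: 63→83, due 50, tardiness 33
Maximum = 33.

33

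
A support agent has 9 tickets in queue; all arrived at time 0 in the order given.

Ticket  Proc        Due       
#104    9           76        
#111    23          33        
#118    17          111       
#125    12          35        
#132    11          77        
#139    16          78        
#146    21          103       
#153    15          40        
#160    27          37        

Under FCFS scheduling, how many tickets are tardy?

FIFO (arrival order): #104 #111 #118 #125 #132 #139 #146 #153 #160.
#104: 0→9, due 76, tardiness 0
#111: 9→32, due 33, tardiness 0
#118: 32→49, due 111, tardiness 0
#125: 49→61, due 35, tardiness 26
#132: 61→72, due 77, tardiness 0
#139: 72→88, due 78, tardiness 10
#146: 88→109, due 103, tardiness 6
#153: 109→124, due 40, tardiness 84
#160: 124→151, due 37, tardiness 114
Late tickets: 5.

5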